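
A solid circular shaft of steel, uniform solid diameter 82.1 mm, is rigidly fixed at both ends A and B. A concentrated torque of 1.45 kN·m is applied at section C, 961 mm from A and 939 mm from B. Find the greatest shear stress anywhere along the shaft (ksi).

With uniform GJ and both ends fixed, compatibility θ_AC = θ_CB gives T_A·a = T_B·b, together with T_A + T_B = T₀.
T_A = T₀·b/(a+b) = 1450·939/1900 = 716.6 N·m; T_B = 733.4 N·m.
τ in each portion: τ_AC = 6.60×10^6 Pa, τ_CB = 6.75×10^6 Pa; maximum is in CB.
τ_max = T_CB·r/J = 733.4·0.0410/4.46×10^-6 = 6.750×10^6 Pa.

0.979 ksi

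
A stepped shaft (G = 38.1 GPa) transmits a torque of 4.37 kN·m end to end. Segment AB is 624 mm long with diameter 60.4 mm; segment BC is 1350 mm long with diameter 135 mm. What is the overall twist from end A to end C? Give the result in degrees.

J_AB = π(0.0604)⁴/32 = 1.31×10^-6 m⁴; J_BC = π(0.135)⁴/32 = 3.26×10^-5 m⁴.
θ = (T/G)·Σ L_i/J_i = (4370/38.1×10⁹)·(0.624/1.31×10^-6 + 1.35/3.26×10^-5) = 0.05952 rad.

3.41°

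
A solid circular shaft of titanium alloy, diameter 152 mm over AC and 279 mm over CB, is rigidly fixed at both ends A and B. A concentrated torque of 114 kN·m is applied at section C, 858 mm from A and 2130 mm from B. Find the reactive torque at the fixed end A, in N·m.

20500 N·m

Compatibility: T_A·a/J_AC = T_B·b/J_CB with T_A + T_B = T₀.
J_AC = 5.24×10^-5 m⁴, J_CB = 5.95×10^-4 m⁴, so T_A = T₀·(J_AC/a)/((J_AC/a)+(J_CB/b)) = 20460 N·m, T_B = 93540 N·m.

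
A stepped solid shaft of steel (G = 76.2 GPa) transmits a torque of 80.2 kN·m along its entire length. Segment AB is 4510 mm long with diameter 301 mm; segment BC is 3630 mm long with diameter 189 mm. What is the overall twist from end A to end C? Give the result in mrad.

36.4 mrad

J_AB = π(0.301)⁴/32 = 8.06×10^-4 m⁴; J_BC = π(0.189)⁴/32 = 1.25×10^-4 m⁴.
θ = (T/G)·Σ L_i/J_i = (80200/76.2×10⁹)·(4.51/8.06×10^-4 + 3.63/1.25×10^-4) = 0.03639 rad.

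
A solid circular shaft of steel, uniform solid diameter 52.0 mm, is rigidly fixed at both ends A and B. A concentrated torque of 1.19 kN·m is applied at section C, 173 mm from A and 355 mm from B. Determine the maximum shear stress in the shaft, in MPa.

With uniform GJ and both ends fixed, compatibility θ_AC = θ_CB gives T_A·a = T_B·b, together with T_A + T_B = T₀.
T_A = T₀·b/(a+b) = 1190·355/528.0 = 800.1 N·m; T_B = 389.9 N·m.
τ in each portion: τ_AC = 2.90×10^7 Pa, τ_CB = 1.41×10^7 Pa; maximum is in AC.
τ_max = T_AC·r/J = 800.1·0.0260/7.18×10^-7 = 2.898×10^7 Pa.

29.0 MPa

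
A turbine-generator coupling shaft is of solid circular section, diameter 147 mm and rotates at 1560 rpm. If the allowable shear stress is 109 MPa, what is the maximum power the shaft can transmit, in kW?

J = πd⁴/32 = π(0.147)⁴/32 = 4.584×10^-5 m⁴.
T_max = τ_allow·J/r = 1.09×10^8 × 4.584×10^-5 / 0.0735 = 67980 N·m.
ω = 2π·1560/60 = 163.4 rad/s, so P_max = T_max·ω = 1.111×10^7 W.

11100 kW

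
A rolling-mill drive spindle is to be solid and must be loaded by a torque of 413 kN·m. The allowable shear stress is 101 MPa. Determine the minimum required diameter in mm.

275 mm

For a solid shaft τ_max = 16T/(πd³), so d = (16T/(π τ_allow))^(1/3) = (16·413000/(π·1.01×10^8))^(1/3) = 0.2751 m.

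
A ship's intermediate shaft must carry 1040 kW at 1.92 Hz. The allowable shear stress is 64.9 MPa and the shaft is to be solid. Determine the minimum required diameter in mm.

189 mm

ω = 2π·1.92 = 12.06 rad/s, so T = P/ω = 1040×10³ / 12.06 = 86210 N·m.
For a solid shaft τ_max = 16T/(πd³), so d = (16T/(π τ_allow))^(1/3) = (16·86210/(π·6.49×10^7))^(1/3) = 0.1891 m.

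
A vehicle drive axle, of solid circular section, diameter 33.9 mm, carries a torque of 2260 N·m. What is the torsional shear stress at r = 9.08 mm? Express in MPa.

158 MPa

J = πd⁴/32 = π(0.0339)⁴/32 = 1.297×10^-7 m⁴.
Shear stress varies linearly with radius: τ = T·r/J = 2260 × 0.00908 / 1.297×10^-7 = 1.583×10^8 Pa.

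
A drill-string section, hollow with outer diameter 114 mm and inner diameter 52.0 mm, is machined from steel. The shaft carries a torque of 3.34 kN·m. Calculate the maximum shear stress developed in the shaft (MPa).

12.0 MPa

J = π(d_o⁴ − d_i⁴)/32 = π(0.114⁴ − 0.0520⁴)/32 = 1.586×10^-5 m⁴.
τ_max = T·r/J = 3340 × 0.0570 / 1.586×10^-5 = 1.200×10^7 Pa.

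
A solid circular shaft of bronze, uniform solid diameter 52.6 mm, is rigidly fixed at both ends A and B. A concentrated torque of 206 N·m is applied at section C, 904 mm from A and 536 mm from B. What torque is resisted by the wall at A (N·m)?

With uniform GJ and both ends fixed, compatibility θ_AC = θ_CB gives T_A·a = T_B·b, together with T_A + T_B = T₀.
T_A = T₀·b/(a+b) = 206.0·536/1440 = 76.68 N·m; T_B = 129.3 N·m.

76.7 N·m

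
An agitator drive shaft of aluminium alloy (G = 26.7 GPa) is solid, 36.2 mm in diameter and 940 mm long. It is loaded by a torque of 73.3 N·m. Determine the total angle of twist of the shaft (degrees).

J = πd⁴/32 = π(0.0362)⁴/32 = 1.686×10^-7 m⁴.
θ = T·L/(G·J) = 73.30 × 0.940 / (26.7×10⁹ × 1.686×10^-7) = 0.01531 rad.

0.877°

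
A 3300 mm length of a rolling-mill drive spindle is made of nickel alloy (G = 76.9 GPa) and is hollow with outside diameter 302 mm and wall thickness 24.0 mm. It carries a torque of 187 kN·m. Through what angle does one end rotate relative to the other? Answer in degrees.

1.13°

J = π(d_o⁴ − d_i⁴)/32 = π(0.302⁴ − 0.254⁴)/32 = 4.080×10^-4 m⁴.
θ = T·L/(G·J) = 187000 × 3.30 / (76.9×10⁹ × 4.080×10^-4) = 0.01967 rad.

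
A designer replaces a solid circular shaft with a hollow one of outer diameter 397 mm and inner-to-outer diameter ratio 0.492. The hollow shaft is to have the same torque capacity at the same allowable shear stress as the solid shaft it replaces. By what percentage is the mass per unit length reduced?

Equal τ_max and T ⇒ the solid shaft needs d_s³ = d_o³(1−k⁴), so d_s = 397·(1−0.492⁴)^(1/3) = 389.1 mm.
Area ratio A_h/A_s = d_o²(1−k²)/d_s² = (1−k²)/(1−k⁴)^(2/3) = 0.7891.
Mass saving = 1 − 0.7891 = 21.1 %.

21.1 %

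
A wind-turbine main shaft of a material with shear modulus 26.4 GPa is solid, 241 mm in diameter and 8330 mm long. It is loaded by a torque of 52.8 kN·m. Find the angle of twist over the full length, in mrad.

50.3 mrad

J = πd⁴/32 = π(0.241)⁴/32 = 3.312×10^-4 m⁴.
θ = T·L/(G·J) = 52800 × 8.33 / (26.4×10⁹ × 3.312×10^-4) = 0.05030 rad.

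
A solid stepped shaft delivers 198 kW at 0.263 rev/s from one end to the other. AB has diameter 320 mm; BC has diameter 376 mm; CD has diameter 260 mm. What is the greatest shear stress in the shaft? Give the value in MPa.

ω = 2π·0.263 = 1.652 rad/s, so T = P/ω = 198×10³ / 1.652 = 119800 N·m.
Under the same torque, τ_max = 16T/(πd³) is largest where d is smallest — segment CD (d = 260 mm).
τ_max = 16·119800/(π·(0.260)³) = 3.472×10^7 Pa.

34.7 MPa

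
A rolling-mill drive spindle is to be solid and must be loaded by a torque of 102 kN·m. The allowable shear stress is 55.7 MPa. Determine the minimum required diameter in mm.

210 mm

For a solid shaft τ_max = 16T/(πd³), so d = (16T/(π τ_allow))^(1/3) = (16·102000/(π·5.57×10^7))^(1/3) = 0.2105 m.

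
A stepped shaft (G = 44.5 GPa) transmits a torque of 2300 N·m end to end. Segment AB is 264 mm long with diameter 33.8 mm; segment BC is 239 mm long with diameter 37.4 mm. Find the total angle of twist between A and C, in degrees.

9.79°

J_AB = π(0.0338)⁴/32 = 1.28×10^-7 m⁴; J_BC = π(0.0374)⁴/32 = 1.92×10^-7 m⁴.
θ = (T/G)·Σ L_i/J_i = (2300/44.5×10⁹)·(0.264/1.28×10^-7 + 0.239/1.92×10^-7) = 0.1708 rad.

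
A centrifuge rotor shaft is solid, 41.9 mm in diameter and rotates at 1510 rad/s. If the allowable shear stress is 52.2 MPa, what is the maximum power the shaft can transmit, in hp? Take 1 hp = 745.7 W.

1530 hp

J = πd⁴/32 = π(0.0419)⁴/32 = 3.026×10^-7 m⁴.
T_max = τ_allow·J/r = 5.22×10^7 × 3.026×10^-7 / 0.0209 = 753.9 N·m.
ω = 1510 rad/s, so P_max = T_max·ω = 1.138×10^6 W.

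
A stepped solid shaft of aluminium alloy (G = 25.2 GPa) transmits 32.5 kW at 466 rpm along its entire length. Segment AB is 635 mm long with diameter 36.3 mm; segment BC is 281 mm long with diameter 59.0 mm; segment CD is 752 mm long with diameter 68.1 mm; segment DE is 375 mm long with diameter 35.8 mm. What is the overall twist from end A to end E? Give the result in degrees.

ω = 2π·466/60 = 48.80 rad/s, so T = P/ω = 32.5×10³ / 48.80 = 666.0 N·m.
J_AB = π(0.0363)⁴/32 = 1.70×10^-7 m⁴; J_BC = π(0.0590)⁴/32 = 1.19×10^-6 m⁴; J_CD = π(0.0681)⁴/32 = 2.11×10^-6 m⁴; J_DE = π(0.0358)⁴/32 = 1.61×10^-7 m⁴.
θ = (T/G)·Σ L_i/J_i = (666.0/25.2×10⁹)·(0.635/1.70×10^-7 + 0.281/1.19×10^-6 + 0.752/2.11×10^-6 + 0.375/1.61×10^-7) = 0.1756 rad.

10.1°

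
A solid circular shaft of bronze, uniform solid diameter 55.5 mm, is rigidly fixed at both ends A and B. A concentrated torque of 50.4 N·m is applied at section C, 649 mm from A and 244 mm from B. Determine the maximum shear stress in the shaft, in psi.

158 psi

With uniform GJ and both ends fixed, compatibility θ_AC = θ_CB gives T_A·a = T_B·b, together with T_A + T_B = T₀.
T_A = T₀·b/(a+b) = 50.40·244/893.0 = 13.77 N·m; T_B = 36.63 N·m.
τ in each portion: τ_AC = 4.10×10^5 Pa, τ_CB = 1.09×10^6 Pa; maximum is in CB.
τ_max = T_CB·r/J = 36.63·0.0278/9.31×10^-7 = 1.091×10^6 Pa.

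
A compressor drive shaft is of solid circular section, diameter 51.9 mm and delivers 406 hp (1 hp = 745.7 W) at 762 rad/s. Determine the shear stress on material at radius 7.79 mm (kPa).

4350 kPa

ω = 762 rad/s, so T = P/ω = 406×745.7 / 762.0 = 397.3 N·m.
J = πd⁴/32 = π(0.0519)⁴/32 = 7.123×10^-7 m⁴.
Shear stress varies linearly with radius: τ = T·r/J = 397.3 × 0.00779 / 7.123×10^-7 = 4.345×10^6 Pa.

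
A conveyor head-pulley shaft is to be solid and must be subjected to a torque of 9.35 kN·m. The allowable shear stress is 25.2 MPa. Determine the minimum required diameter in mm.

124 mm

For a solid shaft τ_max = 16T/(πd³), so d = (16T/(π τ_allow))^(1/3) = (16·9350/(π·2.52×10^7))^(1/3) = 0.1236 m.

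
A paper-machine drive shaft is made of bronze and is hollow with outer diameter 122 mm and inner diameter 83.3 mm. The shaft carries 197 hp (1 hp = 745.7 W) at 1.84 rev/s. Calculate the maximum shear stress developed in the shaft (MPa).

45.5 MPa

ω = 2π·1.84 = 11.56 rad/s, so T = P/ω = 197×745.7 / 11.56 = 12710 N·m.
J = π(d_o⁴ − d_i⁴)/32 = π(0.122⁴ − 0.0833⁴)/32 = 1.702×10^-5 m⁴.
τ_max = T·r/J = 12710 × 0.0610 / 1.702×10^-5 = 4.554×10^7 Pa.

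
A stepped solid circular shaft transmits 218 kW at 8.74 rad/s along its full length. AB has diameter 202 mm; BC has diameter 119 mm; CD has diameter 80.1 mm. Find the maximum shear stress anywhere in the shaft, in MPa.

247 MPa

ω = 8.74 rad/s, so T = P/ω = 218×10³ / 8.740 = 24940 N·m.
Under the same torque, τ_max = 16T/(πd³) is largest where d is smallest — segment CD (d = 80.1 mm).
τ_max = 16·24940/(π·(0.0801)³) = 2.472×10^8 Pa.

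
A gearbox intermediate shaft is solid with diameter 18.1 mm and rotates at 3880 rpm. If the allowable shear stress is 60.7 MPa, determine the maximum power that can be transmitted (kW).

28.7 kW

J = πd⁴/32 = π(0.0181)⁴/32 = 1.054×10^-8 m⁴.
T_max = τ_allow·J/r = 6.07×10^7 × 1.054×10^-8 / 0.00905 = 70.67 N·m.
ω = 2π·3880/60 = 406.3 rad/s, so P_max = T_max·ω = 2.872×10^4 W.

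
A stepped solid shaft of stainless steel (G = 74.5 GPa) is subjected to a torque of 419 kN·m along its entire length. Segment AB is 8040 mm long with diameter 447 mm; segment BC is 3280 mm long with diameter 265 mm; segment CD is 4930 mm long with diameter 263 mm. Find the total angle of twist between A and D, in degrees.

6.23°

J_AB = π(0.447)⁴/32 = 3.92×10^-3 m⁴; J_BC = π(0.265)⁴/32 = 4.84×10^-4 m⁴; J_CD = π(0.263)⁴/32 = 4.70×10^-4 m⁴.
θ = (T/G)·Σ L_i/J_i = (419000/74.5×10⁹)·(8.04/3.92×10^-3 + 3.28/4.84×10^-4 + 4.93/4.70×10^-4) = 0.1087 rad.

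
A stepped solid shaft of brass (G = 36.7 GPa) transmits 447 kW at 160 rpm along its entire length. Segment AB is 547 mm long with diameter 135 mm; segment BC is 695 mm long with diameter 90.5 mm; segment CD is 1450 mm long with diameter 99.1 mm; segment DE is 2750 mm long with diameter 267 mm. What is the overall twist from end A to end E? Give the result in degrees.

11.7°

ω = 2π·160/60 = 16.76 rad/s, so T = P/ω = 447×10³ / 16.76 = 26680 N·m.
J_AB = π(0.135)⁴/32 = 3.26×10^-5 m⁴; J_BC = π(0.0905)⁴/32 = 6.59×10^-6 m⁴; J_CD = π(0.0991)⁴/32 = 9.47×10^-6 m⁴; J_DE = π(0.267)⁴/32 = 4.99×10^-4 m⁴.
θ = (T/G)·Σ L_i/J_i = (26680/36.7×10⁹)·(0.547/3.26×10^-5 + 0.695/6.59×10^-6 + 1.45/9.47×10^-6 + 2.75/4.99×10^-4) = 0.2042 rad.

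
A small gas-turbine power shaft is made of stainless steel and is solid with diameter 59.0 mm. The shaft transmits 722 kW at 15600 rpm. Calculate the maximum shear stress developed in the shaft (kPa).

ω = 2π·15600/60 = 1634 rad/s, so T = P/ω = 722×10³ / 1634 = 442.0 N·m.
J = πd⁴/32 = π(0.0590)⁴/32 = 1.190×10^-6 m⁴.
τ_max = T·r/J = 442.0 × 0.0295 / 1.190×10^-6 = 1.096×10^7 Pa.

11000 kPa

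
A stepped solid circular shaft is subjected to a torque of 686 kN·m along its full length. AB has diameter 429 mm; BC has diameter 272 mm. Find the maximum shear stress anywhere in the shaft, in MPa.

174 MPa

Under the same torque, τ_max = 16T/(πd³) is largest where d is smallest — segment BC (d = 272 mm).
τ_max = 16·686000/(π·(0.272)³) = 1.736×10^8 Pa.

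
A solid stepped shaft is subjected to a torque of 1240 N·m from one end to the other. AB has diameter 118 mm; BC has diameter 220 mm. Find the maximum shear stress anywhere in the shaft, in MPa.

Under the same torque, τ_max = 16T/(πd³) is largest where d is smallest — segment AB (d = 118 mm).
τ_max = 16·1240/(π·(0.118)³) = 3.844×10^6 Pa.

3.84 MPa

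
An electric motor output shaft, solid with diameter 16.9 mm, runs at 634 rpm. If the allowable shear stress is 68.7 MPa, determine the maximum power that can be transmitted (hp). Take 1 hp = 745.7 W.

J = πd⁴/32 = π(0.0169)⁴/32 = 8.008×10^-9 m⁴.
T_max = τ_allow·J/r = 6.87×10^7 × 8.008×10^-9 / 0.00845 = 65.11 N·m.
ω = 2π·634/60 = 66.39 rad/s, so P_max = T_max·ω = 4323 W.

5.80 hp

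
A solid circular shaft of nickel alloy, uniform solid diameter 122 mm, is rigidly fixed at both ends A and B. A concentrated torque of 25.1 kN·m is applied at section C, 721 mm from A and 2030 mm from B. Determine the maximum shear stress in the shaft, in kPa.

With uniform GJ and both ends fixed, compatibility θ_AC = θ_CB gives T_A·a = T_B·b, together with T_A + T_B = T₀.
T_A = T₀·b/(a+b) = 25100·2030/2751 = 18520 N·m; T_B = 6578 N·m.
τ in each portion: τ_AC = 5.19×10^7 Pa, τ_CB = 1.85×10^7 Pa; maximum is in AC.
τ_max = T_AC·r/J = 18520·0.0610/2.17×10^-5 = 5.195×10^7 Pa.

51900 kPa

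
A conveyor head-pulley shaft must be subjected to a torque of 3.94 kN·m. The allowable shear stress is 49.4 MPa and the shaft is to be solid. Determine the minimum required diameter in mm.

For a solid shaft τ_max = 16T/(πd³), so d = (16T/(π τ_allow))^(1/3) = (16·3940/(π·4.94×10^7))^(1/3) = 0.07406 m.

74.1 mm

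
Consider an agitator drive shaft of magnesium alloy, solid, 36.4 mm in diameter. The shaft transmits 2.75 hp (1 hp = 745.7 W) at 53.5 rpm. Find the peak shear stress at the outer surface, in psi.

5610 psi

ω = 2π·53.5/60 = 5.603 rad/s, so T = P/ω = 2.75×745.7 / 5.603 = 366.0 N·m.
J = πd⁴/32 = π(0.0364)⁴/32 = 1.723×10^-7 m⁴.
τ_max = T·r/J = 366.0 × 0.0182 / 1.723×10^-7 = 3.865×10^7 Pa.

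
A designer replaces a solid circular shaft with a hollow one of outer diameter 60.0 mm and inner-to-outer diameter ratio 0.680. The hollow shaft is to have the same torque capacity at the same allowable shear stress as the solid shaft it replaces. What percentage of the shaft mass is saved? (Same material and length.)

36.9 %

Equal τ_max and T ⇒ the solid shaft needs d_s³ = d_o³(1−k⁴), so d_s = 60.0·(1−0.680⁴)^(1/3) = 55.38 mm.
Area ratio A_h/A_s = d_o²(1−k²)/d_s² = (1−k²)/(1−k⁴)^(2/3) = 0.6311.
Mass saving = 1 − 0.6311 = 36.9 %.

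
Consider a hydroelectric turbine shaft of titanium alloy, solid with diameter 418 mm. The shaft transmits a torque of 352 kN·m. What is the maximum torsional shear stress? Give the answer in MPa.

24.5 MPa

J = πd⁴/32 = π(0.418)⁴/32 = 2.997×10^-3 m⁴.
τ_max = T·r/J = 352000 × 0.209 / 2.997×10^-3 = 2.455×10^7 Pa.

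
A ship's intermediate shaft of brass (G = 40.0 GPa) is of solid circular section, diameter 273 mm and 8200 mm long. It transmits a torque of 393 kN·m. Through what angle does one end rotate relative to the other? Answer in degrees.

J = πd⁴/32 = π(0.273)⁴/32 = 5.453×10^-4 m⁴.
θ = T·L/(G·J) = 393000 × 8.20 / (40.0×10⁹ × 5.453×10^-4) = 0.1477 rad.

8.46°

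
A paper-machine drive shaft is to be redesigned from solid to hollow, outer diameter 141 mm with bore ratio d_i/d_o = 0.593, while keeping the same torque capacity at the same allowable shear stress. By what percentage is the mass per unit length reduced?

29.2 %

Equal τ_max and T ⇒ the solid shaft needs d_s³ = d_o³(1−k⁴), so d_s = 141·(1−0.593⁴)^(1/3) = 134.9 mm.
Area ratio A_h/A_s = d_o²(1−k²)/d_s² = (1−k²)/(1−k⁴)^(2/3) = 0.7080.
Mass saving = 1 − 0.7080 = 29.2 %.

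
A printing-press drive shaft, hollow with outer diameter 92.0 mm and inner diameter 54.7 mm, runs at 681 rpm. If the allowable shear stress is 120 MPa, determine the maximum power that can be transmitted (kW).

J = π(d_o⁴ − d_i⁴)/32 = π(0.0920⁴ − 0.0547⁴)/32 = 6.154×10^-6 m⁴.
T_max = τ_allow·J/r = 1.20×10^8 × 6.154×10^-6 / 0.0460 = 16050 N·m.
ω = 2π·681/60 = 71.31 rad/s, so P_max = T_max·ω = 1.145×10^6 W.

1140 kW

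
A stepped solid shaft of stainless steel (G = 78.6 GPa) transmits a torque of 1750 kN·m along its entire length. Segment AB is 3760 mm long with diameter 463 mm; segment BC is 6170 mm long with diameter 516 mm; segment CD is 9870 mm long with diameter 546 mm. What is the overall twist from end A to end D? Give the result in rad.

0.0635 rad

J_AB = π(0.463)⁴/32 = 4.51×10^-3 m⁴; J_BC = π(0.516)⁴/32 = 6.96×10^-3 m⁴; J_CD = π(0.546)⁴/32 = 8.73×10^-3 m⁴.
θ = (T/G)·Σ L_i/J_i = (1.750e6/78.6×10⁹)·(3.76/4.51×10^-3 + 6.17/6.96×10^-3 + 9.87/8.73×10^-3) = 0.06348 rad.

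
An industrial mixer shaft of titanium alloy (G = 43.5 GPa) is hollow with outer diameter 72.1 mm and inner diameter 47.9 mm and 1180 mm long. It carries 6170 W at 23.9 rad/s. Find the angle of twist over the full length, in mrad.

3.28 mrad

ω = 23.9 rad/s, so T = P/ω = 6170 / 23.90 = 258.2 N·m.
J = π(d_o⁴ − d_i⁴)/32 = π(0.0721⁴ − 0.0479⁴)/32 = 2.136×10^-6 m⁴.
θ = T·L/(G·J) = 258.2 × 1.18 / (43.5×10⁹ × 2.136×10^-6) = 3.278×10^-3 rad.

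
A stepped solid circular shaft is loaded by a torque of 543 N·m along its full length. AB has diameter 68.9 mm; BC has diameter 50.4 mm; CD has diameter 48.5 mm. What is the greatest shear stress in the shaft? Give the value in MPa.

Under the same torque, τ_max = 16T/(πd³) is largest where d is smallest — segment CD (d = 48.5 mm).
τ_max = 16·543.0/(π·(0.0485)³) = 2.424×10^7 Pa.

24.2 MPa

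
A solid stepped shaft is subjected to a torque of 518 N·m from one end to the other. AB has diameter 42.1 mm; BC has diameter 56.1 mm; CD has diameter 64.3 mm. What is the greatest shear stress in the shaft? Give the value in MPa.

Under the same torque, τ_max = 16T/(πd³) is largest where d is smallest — segment AB (d = 42.1 mm).
τ_max = 16·518.0/(π·(0.0421)³) = 3.536×10^7 Pa.

35.4 MPa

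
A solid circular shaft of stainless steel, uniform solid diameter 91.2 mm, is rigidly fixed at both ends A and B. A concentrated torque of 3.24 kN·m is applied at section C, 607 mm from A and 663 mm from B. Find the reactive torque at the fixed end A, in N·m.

With uniform GJ and both ends fixed, compatibility θ_AC = θ_CB gives T_A·a = T_B·b, together with T_A + T_B = T₀.
T_A = T₀·b/(a+b) = 3240·663/1270 = 1691 N·m; T_B = 1549 N·m.

1690 N·m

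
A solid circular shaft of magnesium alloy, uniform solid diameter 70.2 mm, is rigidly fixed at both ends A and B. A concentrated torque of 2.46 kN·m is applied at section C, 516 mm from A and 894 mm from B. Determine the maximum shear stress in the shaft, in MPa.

With uniform GJ and both ends fixed, compatibility θ_AC = θ_CB gives T_A·a = T_B·b, together with T_A + T_B = T₀.
T_A = T₀·b/(a+b) = 2460·894/1410 = 1560 N·m; T_B = 900.3 N·m.
τ in each portion: τ_AC = 2.30×10^7 Pa, τ_CB = 1.33×10^7 Pa; maximum is in AC.
τ_max = T_AC·r/J = 1560·0.0351/2.38×10^-6 = 2.296×10^7 Pa.

23.0 MPa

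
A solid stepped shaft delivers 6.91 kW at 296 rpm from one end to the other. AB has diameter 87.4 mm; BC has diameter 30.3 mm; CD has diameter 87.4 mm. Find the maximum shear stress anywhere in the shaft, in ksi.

ω = 2π·296/60 = 31.00 rad/s, so T = P/ω = 6.91×10³ / 31.00 = 222.9 N·m.
Under the same torque, τ_max = 16T/(πd³) is largest where d is smallest — segment BC (d = 30.3 mm).
τ_max = 16·222.9/(π·(0.0303)³) = 4.081×10^7 Pa.

5.92 ksi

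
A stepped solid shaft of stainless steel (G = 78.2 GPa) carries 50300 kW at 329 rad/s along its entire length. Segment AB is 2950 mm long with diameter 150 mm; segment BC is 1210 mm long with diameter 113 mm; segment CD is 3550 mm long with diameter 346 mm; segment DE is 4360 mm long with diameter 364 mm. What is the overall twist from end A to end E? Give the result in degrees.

ω = 329 rad/s, so T = P/ω = 50300×10³ / 329.0 = 152900 N·m.
J_AB = π(0.150)⁴/32 = 4.97×10^-5 m⁴; J_BC = π(0.113)⁴/32 = 1.60×10^-5 m⁴; J_CD = π(0.346)⁴/32 = 1.41×10^-3 m⁴; J_DE = π(0.364)⁴/32 = 1.72×10^-3 m⁴.
θ = (T/G)·Σ L_i/J_i = (152900/78.2×10⁹)·(2.95/4.97×10^-5 + 1.21/1.60×10^-5 + 3.55/1.41×10^-3 + 4.36/1.72×10^-3) = 0.2737 rad.

15.7°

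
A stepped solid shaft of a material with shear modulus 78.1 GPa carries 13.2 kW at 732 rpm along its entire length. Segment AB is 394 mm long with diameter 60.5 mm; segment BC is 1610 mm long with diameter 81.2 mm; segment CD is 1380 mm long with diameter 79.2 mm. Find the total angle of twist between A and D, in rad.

ω = 2π·732/60 = 76.65 rad/s, so T = P/ω = 13.2×10³ / 76.65 = 172.2 N·m.
J_AB = π(0.0605)⁴/32 = 1.32×10^-6 m⁴; J_BC = π(0.0812)⁴/32 = 4.27×10^-6 m⁴; J_CD = π(0.0792)⁴/32 = 3.86×10^-6 m⁴.
θ = (T/G)·Σ L_i/J_i = (172.2/78.1×10⁹)·(0.394/1.32×10^-6 + 1.61/4.27×10^-6 + 1.38/3.86×10^-6) = 2.280×10^-3 rad.

0.00228 rad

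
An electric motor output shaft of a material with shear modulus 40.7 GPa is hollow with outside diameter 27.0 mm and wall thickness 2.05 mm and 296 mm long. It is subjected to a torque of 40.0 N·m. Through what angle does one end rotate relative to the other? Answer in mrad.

J = π(d_o⁴ − d_i⁴)/32 = π(0.0270⁴ − 0.0229⁴)/32 = 2.518×10^-8 m⁴.
θ = T·L/(G·J) = 40.00 × 0.296 / (40.7×10⁹ × 2.518×10^-8) = 0.01156 rad.

11.6 mrad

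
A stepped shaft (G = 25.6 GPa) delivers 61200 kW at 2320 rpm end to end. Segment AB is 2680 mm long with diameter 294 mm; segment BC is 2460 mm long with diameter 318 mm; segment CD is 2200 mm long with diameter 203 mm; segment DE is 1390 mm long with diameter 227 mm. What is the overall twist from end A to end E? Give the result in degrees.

13.9°

ω = 2π·2320/60 = 242.9 rad/s, so T = P/ω = 61200×10³ / 242.9 = 251900 N·m.
J_AB = π(0.294)⁴/32 = 7.33×10^-4 m⁴; J_BC = π(0.318)⁴/32 = 1.00×10^-3 m⁴; J_CD = π(0.203)⁴/32 = 1.67×10^-4 m⁴; J_DE = π(0.227)⁴/32 = 2.61×10^-4 m⁴.
θ = (T/G)·Σ L_i/J_i = (251900/25.6×10⁹)·(2.68/7.33×10^-4 + 2.46/1.00×10^-3 + 2.20/1.67×10^-4 + 1.39/2.61×10^-4) = 0.2424 rad.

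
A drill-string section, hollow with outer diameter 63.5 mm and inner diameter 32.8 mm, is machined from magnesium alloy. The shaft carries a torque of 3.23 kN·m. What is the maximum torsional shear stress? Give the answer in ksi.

10.0 ksi

J = π(d_o⁴ − d_i⁴)/32 = π(0.0635⁴ − 0.0328⁴)/32 = 1.483×10^-6 m⁴.
τ_max = T·r/J = 3230 × 0.0318 / 1.483×10^-6 = 6.917×10^7 Pa.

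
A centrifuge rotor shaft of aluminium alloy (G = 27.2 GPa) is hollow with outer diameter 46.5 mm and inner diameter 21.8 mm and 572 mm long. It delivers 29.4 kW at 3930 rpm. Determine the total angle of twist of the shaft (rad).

0.00344 rad

ω = 2π·3930/60 = 411.5 rad/s, so T = P/ω = 29.4×10³ / 411.5 = 71.44 N·m.
J = π(d_o⁴ − d_i⁴)/32 = π(0.0465⁴ − 0.0218⁴)/32 = 4.368×10^-7 m⁴.
θ = T·L/(G·J) = 71.44 × 0.572 / (27.2×10⁹ × 4.368×10^-7) = 3.439×10^-3 rad.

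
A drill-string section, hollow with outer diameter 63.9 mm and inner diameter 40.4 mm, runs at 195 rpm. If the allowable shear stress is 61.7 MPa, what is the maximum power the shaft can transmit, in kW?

J = π(d_o⁴ − d_i⁴)/32 = π(0.0639⁴ − 0.0404⁴)/32 = 1.375×10^-6 m⁴.
T_max = τ_allow·J/r = 6.17×10^7 × 1.375×10^-6 / 0.0319 = 2656 N·m.
ω = 2π·195/60 = 20.42 rad/s, so P_max = T_max·ω = 5.423×10^4 W.

54.2 kW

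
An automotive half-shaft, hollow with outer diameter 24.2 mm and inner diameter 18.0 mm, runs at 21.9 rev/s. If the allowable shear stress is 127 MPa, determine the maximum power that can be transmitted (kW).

33.7 kW

J = π(d_o⁴ − d_i⁴)/32 = π(0.0242⁴ − 0.0180⁴)/32 = 2.337×10^-8 m⁴.
T_max = τ_allow·J/r = 1.27×10^8 × 2.337×10^-8 / 0.0121 = 245.2 N·m.
ω = 2π·21.9 = 137.6 rad/s, so P_max = T_max·ω = 3.375×10^4 W.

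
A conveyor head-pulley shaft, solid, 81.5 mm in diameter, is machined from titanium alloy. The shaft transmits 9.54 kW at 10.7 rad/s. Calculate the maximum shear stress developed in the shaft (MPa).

ω = 10.7 rad/s, so T = P/ω = 9.54×10³ / 10.70 = 891.6 N·m.
J = πd⁴/32 = π(0.0815)⁴/32 = 4.331×10^-6 m⁴.
τ_max = T·r/J = 891.6 × 0.0408 / 4.331×10^-6 = 8.388×10^6 Pa.

8.39 MPa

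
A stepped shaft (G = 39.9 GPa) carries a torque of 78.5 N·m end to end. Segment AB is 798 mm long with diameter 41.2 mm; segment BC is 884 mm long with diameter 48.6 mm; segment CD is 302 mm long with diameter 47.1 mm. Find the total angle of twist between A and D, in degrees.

0.570°

J_AB = π(0.0412)⁴/32 = 2.83×10^-7 m⁴; J_BC = π(0.0486)⁴/32 = 5.48×10^-7 m⁴; J_CD = π(0.0471)⁴/32 = 4.83×10^-7 m⁴.
θ = (T/G)·Σ L_i/J_i = (78.50/39.9×10⁹)·(0.798/2.83×10^-7 + 0.884/5.48×10^-7 + 0.302/4.83×10^-7) = 9.955×10^-3 rad.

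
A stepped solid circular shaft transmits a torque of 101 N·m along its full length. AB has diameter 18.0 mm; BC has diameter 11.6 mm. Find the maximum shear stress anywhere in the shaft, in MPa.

330 MPa

Under the same torque, τ_max = 16T/(πd³) is largest where d is smallest — segment BC (d = 11.6 mm).
τ_max = 16·101.0/(π·(0.0116)³) = 3.295×10^8 Pa.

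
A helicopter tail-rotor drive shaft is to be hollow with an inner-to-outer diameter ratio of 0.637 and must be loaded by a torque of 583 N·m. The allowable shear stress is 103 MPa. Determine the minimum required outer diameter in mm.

For a hollow shaft with d_i/d_o = 0.637: τ_max = 16T/(π d_o³ (1−k⁴)), so d_o = [16T/(π τ_allow (1−k⁴))]^(1/3) = [16·583.0/(π·1.03×10^8·0.8354)]^(1/3) = 0.03256 m.

32.6 mm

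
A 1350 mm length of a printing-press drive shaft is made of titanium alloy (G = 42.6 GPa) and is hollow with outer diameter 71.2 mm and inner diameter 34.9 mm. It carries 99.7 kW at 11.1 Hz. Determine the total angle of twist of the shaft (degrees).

ω = 2π·11.1 = 69.74 rad/s, so T = P/ω = 99.7×10³ / 69.74 = 1430 N·m.
J = π(d_o⁴ − d_i⁴)/32 = π(0.0712⁴ − 0.0349⁴)/32 = 2.377×10^-6 m⁴.
θ = T·L/(G·J) = 1430 × 1.35 / (42.6×10⁹ × 2.377×10^-6) = 0.01906 rad.

1.09°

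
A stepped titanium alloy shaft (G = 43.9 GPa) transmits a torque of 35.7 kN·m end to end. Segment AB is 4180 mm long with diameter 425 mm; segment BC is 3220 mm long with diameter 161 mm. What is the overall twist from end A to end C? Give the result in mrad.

40.8 mrad

J_AB = π(0.425)⁴/32 = 3.20×10^-3 m⁴; J_BC = π(0.161)⁴/32 = 6.60×10^-5 m⁴.
θ = (T/G)·Σ L_i/J_i = (35700/43.9×10⁹)·(4.18/3.20×10^-3 + 3.22/6.60×10^-5) = 0.04076 rad.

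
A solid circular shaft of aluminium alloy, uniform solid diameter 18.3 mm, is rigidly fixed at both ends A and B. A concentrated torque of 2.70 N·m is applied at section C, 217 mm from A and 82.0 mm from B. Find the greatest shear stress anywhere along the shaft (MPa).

With uniform GJ and both ends fixed, compatibility θ_AC = θ_CB gives T_A·a = T_B·b, together with T_A + T_B = T₀.
T_A = T₀·b/(a+b) = 2.700·82.0/299.0 = 0.7405 N·m; T_B = 1.960 N·m.
τ in each portion: τ_AC = 6.15×10^5 Pa, τ_CB = 1.63×10^6 Pa; maximum is in CB.
τ_max = T_CB·r/J = 1.960·0.00915/1.10×10^-8 = 1.628×10^6 Pa.

1.63 MPa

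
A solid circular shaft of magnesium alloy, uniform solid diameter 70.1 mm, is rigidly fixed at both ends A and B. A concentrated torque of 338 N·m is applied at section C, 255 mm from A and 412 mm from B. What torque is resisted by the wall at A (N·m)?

With uniform GJ and both ends fixed, compatibility θ_AC = θ_CB gives T_A·a = T_B·b, together with T_A + T_B = T₀.
T_A = T₀·b/(a+b) = 338.0·412/667.0 = 208.8 N·m; T_B = 129.2 N·m.

209 N·m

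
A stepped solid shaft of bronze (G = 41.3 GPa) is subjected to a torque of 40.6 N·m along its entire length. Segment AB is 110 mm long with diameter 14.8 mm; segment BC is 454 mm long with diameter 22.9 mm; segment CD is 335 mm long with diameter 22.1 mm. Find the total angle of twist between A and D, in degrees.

J_AB = π(0.0148)⁴/32 = 4.71×10^-9 m⁴; J_BC = π(0.0229)⁴/32 = 2.70×10^-8 m⁴; J_CD = π(0.0221)⁴/32 = 2.34×10^-8 m⁴.
θ = (T/G)·Σ L_i/J_i = (40.60/41.3×10⁹)·(0.110/4.71×10^-9 + 0.454/2.70×10^-8 + 0.335/2.34×10^-8) = 0.05355 rad.

3.07°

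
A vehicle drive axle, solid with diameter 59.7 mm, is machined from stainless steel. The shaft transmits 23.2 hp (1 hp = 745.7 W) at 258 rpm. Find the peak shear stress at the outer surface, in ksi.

2.22 ksi

ω = 2π·258/60 = 27.02 rad/s, so T = P/ω = 23.2×745.7 / 27.02 = 640.3 N·m.
J = πd⁴/32 = π(0.0597)⁴/32 = 1.247×10^-6 m⁴.
τ_max = T·r/J = 640.3 × 0.0299 / 1.247×10^-6 = 1.533×10^7 Pa.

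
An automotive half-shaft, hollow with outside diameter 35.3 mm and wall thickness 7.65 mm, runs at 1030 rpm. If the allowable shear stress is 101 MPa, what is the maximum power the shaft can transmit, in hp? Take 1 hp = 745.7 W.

113 hp

J = π(d_o⁴ − d_i⁴)/32 = π(0.0353⁴ − 0.0200⁴)/32 = 1.367×10^-7 m⁴.
T_max = τ_allow·J/r = 1.01×10^8 × 1.367×10^-7 / 0.0176 = 782.4 N·m.
ω = 2π·1030/60 = 107.9 rad/s, so P_max = T_max·ω = 8.439×10^4 W.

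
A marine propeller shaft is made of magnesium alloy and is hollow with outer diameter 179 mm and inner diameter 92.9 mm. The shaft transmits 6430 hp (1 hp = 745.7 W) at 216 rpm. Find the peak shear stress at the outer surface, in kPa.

ω = 2π·216/60 = 22.62 rad/s, so T = P/ω = 6430×745.7 / 22.62 = 212000 N·m.
J = π(d_o⁴ − d_i⁴)/32 = π(0.179⁴ − 0.0929⁴)/32 = 9.348×10^-5 m⁴.
τ_max = T·r/J = 212000 × 0.0895 / 9.348×10^-5 = 2.030×10^8 Pa.

203000 kPa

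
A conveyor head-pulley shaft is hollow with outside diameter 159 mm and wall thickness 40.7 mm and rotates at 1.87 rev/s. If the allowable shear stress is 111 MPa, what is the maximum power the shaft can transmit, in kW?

J = π(d_o⁴ − d_i⁴)/32 = π(0.159⁴ − 0.0776⁴)/32 = 5.919×10^-5 m⁴.
T_max = τ_allow·J/r = 1.11×10^8 × 5.919×10^-5 / 0.0795 = 82640 N·m.
ω = 2π·1.87 = 11.75 rad/s, so P_max = T_max·ω = 9.710×10^5 W.

971 kW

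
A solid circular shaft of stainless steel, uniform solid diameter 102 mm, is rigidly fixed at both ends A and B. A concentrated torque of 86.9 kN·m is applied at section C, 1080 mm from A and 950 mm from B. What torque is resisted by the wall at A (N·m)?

40700 N·m

With uniform GJ and both ends fixed, compatibility θ_AC = θ_CB gives T_A·a = T_B·b, together with T_A + T_B = T₀.
T_A = T₀·b/(a+b) = 86900·950/2030 = 40670 N·m; T_B = 46230 N·m.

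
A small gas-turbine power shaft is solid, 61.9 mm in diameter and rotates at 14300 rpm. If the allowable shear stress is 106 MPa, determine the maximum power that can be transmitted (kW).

J = πd⁴/32 = π(0.0619)⁴/32 = 1.441×10^-6 m⁴.
T_max = τ_allow·J/r = 1.06×10^8 × 1.441×10^-6 / 0.0309 = 4936 N·m.
ω = 2π·14300/60 = 1497 rad/s, so P_max = T_max·ω = 7.392×10^6 W.

7390 kW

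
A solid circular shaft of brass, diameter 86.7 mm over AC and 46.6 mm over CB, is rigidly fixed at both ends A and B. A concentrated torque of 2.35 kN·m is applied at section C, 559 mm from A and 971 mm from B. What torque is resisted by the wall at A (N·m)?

Compatibility: T_A·a/J_AC = T_B·b/J_CB with T_A + T_B = T₀.
J_AC = 5.55×10^-6 m⁴, J_CB = 4.63×10^-7 m⁴, so T_A = T₀·(J_AC/a)/((J_AC/a)+(J_CB/b)) = 2242 N·m, T_B = 107.7 N·m.

2240 N·m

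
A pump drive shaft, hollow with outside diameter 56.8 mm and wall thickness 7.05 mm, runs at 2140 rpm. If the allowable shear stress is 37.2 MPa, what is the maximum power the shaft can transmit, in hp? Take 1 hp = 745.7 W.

J = π(d_o⁴ − d_i⁴)/32 = π(0.0568⁴ − 0.0427⁴)/32 = 6.955×10^-7 m⁴.
T_max = τ_allow·J/r = 3.72×10^7 × 6.955×10^-7 / 0.0284 = 911.0 N·m.
ω = 2π·2140/60 = 224.1 rad/s, so P_max = T_max·ω = 2.042×10^5 W.

274 hp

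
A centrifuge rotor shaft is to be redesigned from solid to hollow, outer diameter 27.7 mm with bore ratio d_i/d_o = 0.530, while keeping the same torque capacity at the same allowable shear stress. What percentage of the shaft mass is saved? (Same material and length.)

24.0 %

Equal τ_max and T ⇒ the solid shaft needs d_s³ = d_o³(1−k⁴), so d_s = 27.7·(1−0.530⁴)^(1/3) = 26.95 mm.
Area ratio A_h/A_s = d_o²(1−k²)/d_s² = (1−k²)/(1−k⁴)^(2/3) = 0.7596.
Mass saving = 1 − 0.7596 = 24.0 %.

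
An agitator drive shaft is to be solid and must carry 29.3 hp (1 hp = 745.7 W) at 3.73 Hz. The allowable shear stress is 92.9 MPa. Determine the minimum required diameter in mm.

37.1 mm

ω = 2π·3.73 = 23.44 rad/s, so T = P/ω = 29.3×745.7 / 23.44 = 932.3 N·m.
For a solid shaft τ_max = 16T/(πd³), so d = (16T/(π τ_allow))^(1/3) = (16·932.3/(π·9.29×10^7))^(1/3) = 0.03711 m.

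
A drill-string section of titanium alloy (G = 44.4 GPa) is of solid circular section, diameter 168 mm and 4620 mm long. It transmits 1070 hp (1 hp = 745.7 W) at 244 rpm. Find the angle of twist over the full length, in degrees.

ω = 2π·244/60 = 25.55 rad/s, so T = P/ω = 1070×745.7 / 25.55 = 31230 N·m.
J = πd⁴/32 = π(0.168)⁴/32 = 7.821×10^-5 m⁴.
θ = T·L/(G·J) = 31230 × 4.62 / (44.4×10⁹ × 7.821×10^-5) = 0.04155 rad.

2.38°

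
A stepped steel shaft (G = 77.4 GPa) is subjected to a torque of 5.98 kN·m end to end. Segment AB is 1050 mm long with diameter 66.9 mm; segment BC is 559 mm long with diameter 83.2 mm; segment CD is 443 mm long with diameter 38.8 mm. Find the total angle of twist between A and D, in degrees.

11.7°

J_AB = π(0.0669)⁴/32 = 1.97×10^-6 m⁴; J_BC = π(0.0832)⁴/32 = 4.70×10^-6 m⁴; J_CD = π(0.0388)⁴/32 = 2.22×10^-7 m⁴.
θ = (T/G)·Σ L_i/J_i = (5980/77.4×10⁹)·(1.05/1.97×10^-6 + 0.559/4.70×10^-6 + 0.443/2.22×10^-7) = 0.2043 rad.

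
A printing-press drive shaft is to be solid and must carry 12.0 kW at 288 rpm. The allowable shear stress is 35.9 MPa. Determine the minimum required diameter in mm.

ω = 2π·288/60 = 30.16 rad/s, so T = P/ω = 12.0×10³ / 30.16 = 397.9 N·m.
For a solid shaft τ_max = 16T/(πd³), so d = (16T/(π τ_allow))^(1/3) = (16·397.9/(π·3.59×10^7))^(1/3) = 0.03836 m.

38.4 mm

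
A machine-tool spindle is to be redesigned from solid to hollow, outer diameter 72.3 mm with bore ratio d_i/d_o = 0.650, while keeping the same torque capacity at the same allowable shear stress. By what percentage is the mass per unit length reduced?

Equal τ_max and T ⇒ the solid shaft needs d_s³ = d_o³(1−k⁴), so d_s = 72.3·(1−0.650⁴)^(1/3) = 67.71 mm.
Area ratio A_h/A_s = d_o²(1−k²)/d_s² = (1−k²)/(1−k⁴)^(2/3) = 0.6584.
Mass saving = 1 − 0.6584 = 34.2 %.

34.2 %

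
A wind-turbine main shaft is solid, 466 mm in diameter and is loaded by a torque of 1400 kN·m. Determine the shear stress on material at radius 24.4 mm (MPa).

7.38 MPa

J = πd⁴/32 = π(0.466)⁴/32 = 4.630×10^-3 m⁴.
Shear stress varies linearly with radius: τ = T·r/J = 1.400e6 × 0.0244 / 4.630×10^-3 = 7.379×10^6 Pa.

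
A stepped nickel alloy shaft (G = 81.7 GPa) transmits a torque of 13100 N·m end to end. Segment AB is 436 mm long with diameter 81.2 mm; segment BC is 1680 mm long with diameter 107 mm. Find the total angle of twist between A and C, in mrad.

37.3 mrad

J_AB = π(0.0812)⁴/32 = 4.27×10^-6 m⁴; J_BC = π(0.107)⁴/32 = 1.29×10^-5 m⁴.
θ = (T/G)·Σ L_i/J_i = (13100/81.7×10⁹)·(0.436/4.27×10^-6 + 1.68/1.29×10^-5) = 0.03731 rad.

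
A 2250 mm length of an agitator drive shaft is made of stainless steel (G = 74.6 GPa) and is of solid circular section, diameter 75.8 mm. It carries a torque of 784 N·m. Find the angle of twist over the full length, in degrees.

0.418°

J = πd⁴/32 = π(0.0758)⁴/32 = 3.241×10^-6 m⁴.
θ = T·L/(G·J) = 784.0 × 2.25 / (74.6×10⁹ × 3.241×10^-6) = 7.296×10^-3 rad.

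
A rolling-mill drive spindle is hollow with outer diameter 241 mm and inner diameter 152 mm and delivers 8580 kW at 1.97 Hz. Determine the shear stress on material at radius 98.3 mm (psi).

ω = 2π·1.97 = 12.38 rad/s, so T = P/ω = 8580×10³ / 12.38 = 693200 N·m.
J = π(d_o⁴ − d_i⁴)/32 = π(0.241⁴ − 0.152⁴)/32 = 2.788×10^-4 m⁴.
Shear stress varies linearly with radius: τ = T·r/J = 693200 × 0.0983 / 2.788×10^-4 = 2.444×10^8 Pa.

35500 psi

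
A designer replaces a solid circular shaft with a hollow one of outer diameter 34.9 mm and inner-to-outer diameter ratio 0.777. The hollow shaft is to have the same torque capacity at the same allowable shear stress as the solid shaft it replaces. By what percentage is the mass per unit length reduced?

46.4 %

Equal τ_max and T ⇒ the solid shaft needs d_s³ = d_o³(1−k⁴), so d_s = 34.9·(1−0.777⁴)^(1/3) = 30.01 mm.
Area ratio A_h/A_s = d_o²(1−k²)/d_s² = (1−k²)/(1−k⁴)^(2/3) = 0.5361.
Mass saving = 1 − 0.5361 = 46.4 %.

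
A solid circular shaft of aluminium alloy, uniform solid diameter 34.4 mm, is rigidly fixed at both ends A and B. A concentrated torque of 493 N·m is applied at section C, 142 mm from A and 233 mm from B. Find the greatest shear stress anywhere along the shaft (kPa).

With uniform GJ and both ends fixed, compatibility θ_AC = θ_CB gives T_A·a = T_B·b, together with T_A + T_B = T₀.
T_A = T₀·b/(a+b) = 493.0·233/375.0 = 306.3 N·m; T_B = 186.7 N·m.
τ in each portion: τ_AC = 3.83×10^7 Pa, τ_CB = 2.34×10^7 Pa; maximum is in AC.
τ_max = T_AC·r/J = 306.3·0.0172/1.37×10^-7 = 3.832×10^7 Pa.

38300 kPa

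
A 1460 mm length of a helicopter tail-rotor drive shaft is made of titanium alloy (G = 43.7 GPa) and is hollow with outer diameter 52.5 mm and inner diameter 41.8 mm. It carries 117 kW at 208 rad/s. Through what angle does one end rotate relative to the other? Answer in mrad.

ω = 208 rad/s, so T = P/ω = 117×10³ / 208.0 = 562.5 N·m.
J = π(d_o⁴ − d_i⁴)/32 = π(0.0525⁴ − 0.0418⁴)/32 = 4.461×10^-7 m⁴.
θ = T·L/(G·J) = 562.5 × 1.46 / (43.7×10⁹ × 4.461×10^-7) = 0.04213 rad.

42.1 mrad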